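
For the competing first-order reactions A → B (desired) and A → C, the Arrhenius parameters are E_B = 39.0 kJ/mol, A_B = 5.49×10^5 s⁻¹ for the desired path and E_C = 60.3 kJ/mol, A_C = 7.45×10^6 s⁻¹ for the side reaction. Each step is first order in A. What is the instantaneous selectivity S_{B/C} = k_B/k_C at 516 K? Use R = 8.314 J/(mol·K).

10.6

With equal orders, S_{B/C} = k_B/k_C = (A_B/A_C)·exp[(E_C−E_B)/(RT)].
(E_C−E_B)/(RT) = (60.3−39.0)×10³/(8.314×516) = 21300/4290 = 4.965.
k_B/k_C = (5.49×10^5/7.45×10^6)·exp(4.965) = 0.07369 × 143.3 = 10.6.
Since E_B < E_C, lowering the temperature improves selectivity toward B.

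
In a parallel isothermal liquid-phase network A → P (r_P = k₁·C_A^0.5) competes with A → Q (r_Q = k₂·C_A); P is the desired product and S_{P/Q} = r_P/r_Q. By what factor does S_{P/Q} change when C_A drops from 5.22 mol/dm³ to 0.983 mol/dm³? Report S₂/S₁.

S_{P/Q} = (k₁/k₂)·C_A^-0.5, so S₂/S₁ = (C_{A,2}/C_{A,1})^-0.5.
= (0.983/5.22)^(-0.5) = (0.1883)^(-0.5) = 2.30.
Selectivity toward P rises as C_A falls — low-concentration operation is favoured.

2.30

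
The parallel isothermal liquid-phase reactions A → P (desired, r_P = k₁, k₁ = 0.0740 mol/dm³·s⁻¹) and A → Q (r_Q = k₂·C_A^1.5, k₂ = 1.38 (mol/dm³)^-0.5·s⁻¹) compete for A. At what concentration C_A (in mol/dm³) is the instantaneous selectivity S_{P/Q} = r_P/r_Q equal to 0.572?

0.206 mol/dm³

S_{P/Q} = (k₁/k₂)·C_A^-1.5 ⇒ C_A = (S·k₂/k₁)^(1/(-1.5)).
= (0.572×1.38/0.0740)^(-0.6667) = (10.67)^(-0.6667) = 0.206 mol/dm³.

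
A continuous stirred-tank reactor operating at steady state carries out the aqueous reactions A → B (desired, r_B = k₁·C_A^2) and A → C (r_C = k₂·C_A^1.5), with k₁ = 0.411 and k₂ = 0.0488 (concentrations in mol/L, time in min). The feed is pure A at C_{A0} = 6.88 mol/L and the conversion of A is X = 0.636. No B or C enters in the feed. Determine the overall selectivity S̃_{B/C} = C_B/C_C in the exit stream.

Exit C_A = C_{A0}(1−X) = 6.88×0.364 = 2.504 mol/L.
Rates in a CSTR are evaluated at the outlet concentration: r_B = 0.411×2.504^2 = 2.578, r_C = 0.0488×2.504^1.5 = 0.1934.
Overall selectivity = C_B/C_C = r_Bτ/(r_Cτ) = r_B/r_C = 13.3.

13.3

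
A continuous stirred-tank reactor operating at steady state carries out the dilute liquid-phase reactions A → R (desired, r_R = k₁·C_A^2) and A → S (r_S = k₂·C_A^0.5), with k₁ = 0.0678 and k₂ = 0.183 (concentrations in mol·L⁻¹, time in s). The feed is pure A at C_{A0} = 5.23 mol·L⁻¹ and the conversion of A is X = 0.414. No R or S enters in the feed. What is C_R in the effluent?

1.44 mol·L⁻¹

Exit C_A = C_{A0}(1−X) = 5.23×0.586 = 3.065 mol·L⁻¹.
Rates in a CSTR are evaluated at the outlet concentration: r_R = 0.0678×3.065^2 = 0.6368, r_S = 0.183×3.065^0.5 = 0.3204.
Fraction of consumed A going to R: r_R/(r_R+r_S) = 0.6653.
C_R = 0.6653·C_{A0}·X = 0.6653×5.23×0.414 = 1.44 mol·L⁻¹.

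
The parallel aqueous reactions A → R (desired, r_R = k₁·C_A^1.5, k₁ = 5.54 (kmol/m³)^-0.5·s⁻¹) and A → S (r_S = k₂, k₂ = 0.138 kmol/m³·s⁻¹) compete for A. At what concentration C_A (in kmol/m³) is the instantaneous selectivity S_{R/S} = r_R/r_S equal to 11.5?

0.435 kmol/m³

S_{R/S} = (k₁/k₂)·C_A^1.5 ⇒ C_A = (S·k₂/k₁)^(1/1.5).
= (11.5×0.138/5.54)^(0.6667) = (0.2865)^(0.6667) = 0.435 kmol/m³.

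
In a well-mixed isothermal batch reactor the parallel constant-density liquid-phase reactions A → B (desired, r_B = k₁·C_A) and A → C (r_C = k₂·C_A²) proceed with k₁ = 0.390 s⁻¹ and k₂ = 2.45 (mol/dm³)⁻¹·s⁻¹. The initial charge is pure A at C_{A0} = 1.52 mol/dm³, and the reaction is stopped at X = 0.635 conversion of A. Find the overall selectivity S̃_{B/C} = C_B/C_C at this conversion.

C_A = C_{A0}(1−X) = 0.5548 mol/dm³.
Along a PFR/batch, dC_B/dC_A = −r_B/(r_B+r_C) = −k₁/(k₁+k₂·C_A).
Integrating from C_{A0} to C_A: C_B = (0.390/2.45)·ln[(0.390+2.45·1.52)/(0.390+2.45·0.555)] = 0.1592·ln(4.114/1.749) = 0.1361 mol/dm³.
C_C = (C_{A0}−C_A)−C_B = 0.8291 mol/dm³; S̃_{B/C} = 0.1361/0.8291 = 0.164.

0.164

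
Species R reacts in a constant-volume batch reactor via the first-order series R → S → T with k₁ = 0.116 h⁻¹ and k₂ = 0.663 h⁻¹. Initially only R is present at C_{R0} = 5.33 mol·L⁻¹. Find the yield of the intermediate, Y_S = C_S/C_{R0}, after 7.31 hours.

0.0892

Solving the coupled first-order balances gives C_S(t) = [k₁/(k₂−k₁)]·C_{R0}·(e^(−k₁t) − e^(−k₂t)).
e^(−k₁t) = e^(−0.116×7.31) = e^(−0.8480) = 0.4283; e^(−k₂t) = e^(−4.847) = 0.007856.
C_S = 0.116×5.33/(0.663−0.116) × (0.4283−0.007856) = 1.130×0.4204 = 0.4752 mol·L⁻¹.
Y_S = C_S/C_{R0} = 0.4752/5.33 = 0.0892.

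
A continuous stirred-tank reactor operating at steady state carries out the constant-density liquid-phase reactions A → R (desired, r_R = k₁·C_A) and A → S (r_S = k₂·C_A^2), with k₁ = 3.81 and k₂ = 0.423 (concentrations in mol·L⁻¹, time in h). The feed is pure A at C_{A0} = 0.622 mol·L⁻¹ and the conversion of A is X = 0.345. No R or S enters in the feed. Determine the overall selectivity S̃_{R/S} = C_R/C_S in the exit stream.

22.1

Exit C_A = C_{A0}(1−X) = 0.622×0.655 = 0.4074 mol·L⁻¹.
Rates in a CSTR are evaluated at the outlet concentration: r_R = 3.81×0.4074 = 1.552, r_S = 0.423×0.4074^2 = 0.07021.
Overall selectivity = C_R/C_S = r_Rτ/(r_Sτ) = r_R/r_S = 22.1.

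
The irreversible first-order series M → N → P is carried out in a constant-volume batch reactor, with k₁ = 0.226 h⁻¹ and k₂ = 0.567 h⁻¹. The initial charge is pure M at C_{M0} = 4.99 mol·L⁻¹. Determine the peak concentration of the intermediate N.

For a first-order series the maximum intermediate yield is C_{N,max}/C_{M0} = (k₁/k₂)^[k₂/(k₂−k₁)].
= (0.226/0.567)^(0.567/(0.567−0.226)) = (0.3986)^(1.663) = 0.2167.
C_{N,max} = 0.2167×4.99 = 1.08 mol·L⁻¹.

1.08 mol·L⁻¹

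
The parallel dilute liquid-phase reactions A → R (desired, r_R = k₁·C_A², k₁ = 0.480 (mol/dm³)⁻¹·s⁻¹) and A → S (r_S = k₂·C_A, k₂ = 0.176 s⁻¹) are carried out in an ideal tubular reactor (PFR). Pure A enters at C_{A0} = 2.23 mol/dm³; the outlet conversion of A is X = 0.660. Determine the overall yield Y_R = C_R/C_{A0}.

C_A = C_{A0}(1−X) = 0.7582 mol/dm³.
Along a PFR/batch, dC_S/dC_A = −r_S/(r_R+r_S) = −k₂/(k₂+k₁·C_A).
Integrating from C_{A0} to C_A: C_S = (0.176/0.480)·ln[(0.176+0.480·2.23)/(0.176+0.480·0.758)] = 0.3667·ln(1.246/0.5399) = 0.3067 mol/dm³.
Then C_R = (C_{A0}−C_A) − C_S = 1.472 − 0.3067 = 1.165 mol/dm³.
Y_R = C_R/C_{A0} = 1.165/2.23 = 0.522.

0.522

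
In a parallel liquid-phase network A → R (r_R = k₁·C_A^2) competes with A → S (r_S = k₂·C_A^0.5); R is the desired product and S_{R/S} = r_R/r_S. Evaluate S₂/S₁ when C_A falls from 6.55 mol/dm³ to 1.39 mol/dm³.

0.0978

S_{R/S} = (k₁/k₂)·C_A^1.5, so S₂/S₁ = (C_{A,2}/C_{A,1})^1.5.
= (1.39/6.55)^1.5 = (0.2122)^1.5 = 0.0978.
Selectivity toward R falls as C_A falls — high-concentration operation is favoured.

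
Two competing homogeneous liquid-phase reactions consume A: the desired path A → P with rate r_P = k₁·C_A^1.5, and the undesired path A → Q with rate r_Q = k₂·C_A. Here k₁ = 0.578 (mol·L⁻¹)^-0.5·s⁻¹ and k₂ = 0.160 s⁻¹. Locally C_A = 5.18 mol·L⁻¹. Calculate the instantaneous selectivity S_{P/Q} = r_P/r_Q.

S_{P/Q} = r_P/r_Q = (k₁·C_A^1.5)/(k₂·C_A) = (k₁/k₂)·C_A^0.5.
= (0.578×5.180^1.5) / (0.160×5.180) = 6.814/0.8288 = 8.22.
Since the desired path is higher order in A, keeping C_A high (PFR or concentrated feed) favours P.

8.22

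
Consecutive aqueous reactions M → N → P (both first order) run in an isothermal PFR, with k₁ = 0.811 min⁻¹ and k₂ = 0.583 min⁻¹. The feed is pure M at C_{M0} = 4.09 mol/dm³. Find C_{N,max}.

1.76 mol/dm³

Evaluating C_N at τ_opt = ln(k₂/k₁)/(k₂−k₁) gives C_{N,max}/C_{M0} = (k₁/k₂)^[k₂/(k₂−k₁)].
= (0.811/0.583)^(0.583/(0.583−0.811)) = (1.391)^(-2.557) = 0.4300.
C_{N,max} = 0.4300×4.09 = 1.76 mol/dm³.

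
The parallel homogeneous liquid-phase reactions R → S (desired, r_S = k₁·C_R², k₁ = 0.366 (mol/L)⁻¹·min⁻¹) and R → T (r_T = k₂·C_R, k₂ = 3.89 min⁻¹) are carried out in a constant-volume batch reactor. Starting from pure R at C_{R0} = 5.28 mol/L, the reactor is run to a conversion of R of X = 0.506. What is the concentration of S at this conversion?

C_R = C_{R0}(1−X) = 2.608 mol/L.
Along a PFR/batch, dC_T/dC_R = −r_T/(r_S+r_T) = −k₂/(k₂+k₁·C_R).
Integrating from C_{R0} to C_R: C_T = (3.89/0.366)·ln[(3.89+0.366·5.28)/(3.89+0.366·2.61)] = 10.63·ln(5.822/4.845) = 1.954 mol/L.
Then C_S = (C_{R0}−C_R) − C_T = 2.672 − 1.954 = 0.7176 mol/L.

0.718 mol/L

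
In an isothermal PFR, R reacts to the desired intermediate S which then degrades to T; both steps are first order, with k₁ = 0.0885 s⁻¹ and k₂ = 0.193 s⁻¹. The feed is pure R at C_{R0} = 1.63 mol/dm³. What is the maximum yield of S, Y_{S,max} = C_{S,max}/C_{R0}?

0.237

For a first-order series the maximum intermediate yield is C_{S,max}/C_{R0} = (k₁/k₂)^[k₂/(k₂−k₁)].
= (0.0885/0.193)^(0.193/(0.193−0.0885)) = (0.4585)^(1.847) = 0.2369.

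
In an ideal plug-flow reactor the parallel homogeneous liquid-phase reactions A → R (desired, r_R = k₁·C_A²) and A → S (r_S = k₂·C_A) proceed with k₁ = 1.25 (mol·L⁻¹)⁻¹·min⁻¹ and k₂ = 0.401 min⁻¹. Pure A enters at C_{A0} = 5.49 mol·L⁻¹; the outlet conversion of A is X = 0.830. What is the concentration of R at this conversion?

4.06 mol·L⁻¹

C_A = C_{A0}(1−X) = 0.9333 mol·L⁻¹.
Along a PFR/batch, dC_S/dC_A = −r_S/(r_R+r_S) = −k₂/(k₂+k₁·C_A).
Integrating from C_{A0} to C_A: C_S = (0.401/1.25)·ln[(0.401+1.25·5.49)/(0.401+1.25·0.933)] = 0.3208·ln(7.264/1.568) = 0.4919 mol·L⁻¹.
Then C_R = (C_{A0}−C_A) − C_S = 4.557 − 0.4919 = 4.065 mol·L⁻¹.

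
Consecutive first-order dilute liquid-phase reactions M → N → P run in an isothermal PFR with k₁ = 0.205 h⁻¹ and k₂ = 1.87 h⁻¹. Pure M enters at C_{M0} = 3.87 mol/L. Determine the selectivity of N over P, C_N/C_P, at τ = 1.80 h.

0.355

The intermediate concentration in a first-order A→B→C sequence is C_N = k₁C_{M0}(e^(−k₁τ) − e^(−k₂τ))/(k₂−k₁).
e^(−k₁τ) = e^(−0.205×1.80) = e^(−0.3690) = 0.6914; e^(−k₂τ) = e^(−3.366) = 0.03453.
C_N = 0.205×3.87/(1.87−0.205) × (0.6914−0.03453) = 0.4765×0.6569 = 0.3130 mol/L.
C_M = C_{M0}e^(−k₁τ) = 2.676 mol/L, so C_P = C_{M0}−C_M−C_N = 0.8812 mol/L; C_N/C_P = 0.355.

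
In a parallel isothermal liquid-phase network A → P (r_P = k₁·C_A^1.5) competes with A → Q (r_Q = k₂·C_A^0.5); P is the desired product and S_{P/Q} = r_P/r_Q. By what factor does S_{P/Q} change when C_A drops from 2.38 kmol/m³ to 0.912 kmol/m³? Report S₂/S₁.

0.383

S_{P/Q} = (k₁/k₂)·C_A, so S₂/S₁ = (C_{A,2}/C_{A,1}).
= 0.912/2.38 = 0.383.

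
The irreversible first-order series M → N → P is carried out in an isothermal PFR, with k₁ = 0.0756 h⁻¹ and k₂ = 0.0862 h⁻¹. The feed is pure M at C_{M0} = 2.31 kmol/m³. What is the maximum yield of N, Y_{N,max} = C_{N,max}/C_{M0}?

At the optimum, C_{N,max}/C_{M0} = (k₁/k₂)^[k₂/(k₂−k₁)].
= (0.0756/0.0862)^(0.0862/(0.0862−0.0756)) = (0.8770)^(8.132) = 0.3440.

0.344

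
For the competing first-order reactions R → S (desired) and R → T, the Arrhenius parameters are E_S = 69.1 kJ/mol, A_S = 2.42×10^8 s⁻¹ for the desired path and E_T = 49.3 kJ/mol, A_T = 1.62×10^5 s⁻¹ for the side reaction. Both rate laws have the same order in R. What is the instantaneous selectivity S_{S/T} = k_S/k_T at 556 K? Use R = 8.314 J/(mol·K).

20.6

k_S/k_T = (A_S/A_T)·exp[−(E_S−E_T)/(RT)] = (A_S/A_T)·exp[(E_T−E_S)/(RT)].
(E_T−E_S)/(RT) = (49.3−69.1)×10³/(8.314×556) = -19800/4623 = -4.283.
k_S/k_T = (2.42×10^8/1.62×10^5)·exp(-4.283) = 1494 × 0.01380 = 20.6.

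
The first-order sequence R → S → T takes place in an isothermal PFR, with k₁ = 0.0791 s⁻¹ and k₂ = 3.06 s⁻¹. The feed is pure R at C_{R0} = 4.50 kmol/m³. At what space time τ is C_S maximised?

1.23 s

The intermediate peaks when r₁ = r₂, i.e. k₁e^(−k₁τ) = k₂e^(−k₂τ), giving τ_opt = ln(k₂/k₁)/(k₂−k₁).
= ln(3.06/0.0791)/(3.06−0.0791) = ln(38.69)/2.981 = 3.655/2.981 = 1.23 s.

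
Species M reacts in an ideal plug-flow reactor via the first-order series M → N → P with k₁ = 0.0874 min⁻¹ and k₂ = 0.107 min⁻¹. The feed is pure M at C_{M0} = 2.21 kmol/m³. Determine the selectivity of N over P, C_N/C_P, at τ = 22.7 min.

The intermediate concentration in a first-order A→B→C sequence is C_N = k₁C_{M0}(e^(−k₁τ) − e^(−k₂τ))/(k₂−k₁).
e^(−k₁τ) = e^(−0.0874×22.7) = e^(−1.984) = 0.1375; e^(−k₂τ) = e^(−2.429) = 0.08813.
C_N = 0.0874×2.21/(0.107−0.0874) × (0.1375−0.08813) = 9.855×0.04939 = 0.4867 kmol/m³.
C_M = C_{M0}e^(−k₁τ) = 0.3039 kmol/m³, so C_P = C_{M0}−C_M−C_N = 1.419 kmol/m³; C_N/C_P = 0.343.

0.343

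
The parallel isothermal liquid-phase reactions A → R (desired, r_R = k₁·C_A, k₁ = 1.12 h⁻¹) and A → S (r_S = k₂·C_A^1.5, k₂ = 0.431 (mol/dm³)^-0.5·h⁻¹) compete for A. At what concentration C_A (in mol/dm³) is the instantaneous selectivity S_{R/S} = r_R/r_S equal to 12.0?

S_{R/S} = (k₁/k₂)·C_A^-0.5 ⇒ C_A = (S·k₂/k₁)^(-2).
= (12.0×0.431/1.12)^(-2) = (4.618)^(-2) = 0.0469 mol/dm³.

0.0469 mol/dm³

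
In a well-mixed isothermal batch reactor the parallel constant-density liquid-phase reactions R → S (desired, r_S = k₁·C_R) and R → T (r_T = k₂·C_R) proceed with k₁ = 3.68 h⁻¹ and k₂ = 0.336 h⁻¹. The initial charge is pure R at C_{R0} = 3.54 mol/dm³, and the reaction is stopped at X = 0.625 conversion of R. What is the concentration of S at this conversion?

C_R = C_{R0}(1−X) = 1.328 mol/dm³.
Both paths are first order in R, so the instantaneous fraction to S is constant: dC_S/d(−C_R) = k₁/(k₁+k₂) = 0.9163.
C_S = 0.9163·(C_{R0}−C_R) = 0.9163×2.212 = 2.03 mol/dm³.

2.03 mol/dm³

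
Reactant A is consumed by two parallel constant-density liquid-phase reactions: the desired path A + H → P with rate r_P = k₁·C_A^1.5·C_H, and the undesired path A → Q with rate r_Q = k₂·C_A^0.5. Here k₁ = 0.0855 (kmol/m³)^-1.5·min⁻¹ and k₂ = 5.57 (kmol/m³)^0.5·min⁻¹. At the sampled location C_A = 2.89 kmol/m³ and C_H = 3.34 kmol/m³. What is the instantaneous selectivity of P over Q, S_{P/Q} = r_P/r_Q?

S_{P/Q} = r_P/r_Q = (k₁·C_A^1.5·C_H)/(k₂·C_A^0.5) = (k₁/k₂)·C_A·C_H.
= (0.0855×2.890^1.5×3.340) / (5.57×2.890^0.5) = 1.403/9.469 = 0.148.

0.148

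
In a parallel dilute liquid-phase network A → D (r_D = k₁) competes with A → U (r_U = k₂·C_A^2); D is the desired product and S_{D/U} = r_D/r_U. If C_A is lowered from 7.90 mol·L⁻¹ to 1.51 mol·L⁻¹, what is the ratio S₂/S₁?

27.4

S_{D/U} = (k₁/k₂)·C_A^-2, so S₂/S₁ = (C_{A,2}/C_{A,1})^-2.
= (1.51/7.90)^(-2) = (0.1911)^(-2) = 27.4.
Selectivity toward D rises as C_A falls — low-concentration operation is favoured.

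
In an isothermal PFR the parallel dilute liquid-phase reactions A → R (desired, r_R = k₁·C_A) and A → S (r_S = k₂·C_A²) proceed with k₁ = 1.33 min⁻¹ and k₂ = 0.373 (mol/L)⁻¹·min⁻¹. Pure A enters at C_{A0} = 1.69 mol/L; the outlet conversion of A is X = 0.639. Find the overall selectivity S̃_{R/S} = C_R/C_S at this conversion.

3.16

C_A = C_{A0}(1−X) = 0.6101 mol/L.
Along a PFR/batch, dC_R/dC_A = −r_R/(r_R+r_S) = −k₁/(k₁+k₂·C_A).
Integrating from C_{A0} to C_A: C_R = (1.33/0.373)·ln[(1.33+0.373·1.69)/(1.33+0.373·0.610)] = 3.566·ln(1.960/1.558) = 0.8201 mol/L.
C_S = (C_{A0}−C_A)−C_R = 0.2598 mol/L; S̃_{R/S} = 0.8201/0.2598 = 3.16.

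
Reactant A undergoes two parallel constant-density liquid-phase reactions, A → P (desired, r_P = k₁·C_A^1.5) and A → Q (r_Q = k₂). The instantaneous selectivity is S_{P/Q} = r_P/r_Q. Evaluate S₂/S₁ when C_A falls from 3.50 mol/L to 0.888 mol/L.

S_{P/Q} = (k₁/k₂)·C_A^1.5, so S₂/S₁ = (C_{A,2}/C_{A,1})^1.5.
= (0.888/3.50)^1.5 = (0.2537)^1.5 = 0.128.

0.128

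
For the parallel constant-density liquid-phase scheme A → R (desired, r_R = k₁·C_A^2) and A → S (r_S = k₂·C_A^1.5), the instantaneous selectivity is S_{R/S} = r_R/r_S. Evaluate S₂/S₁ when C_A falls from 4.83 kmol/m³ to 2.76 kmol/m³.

S_{R/S} = (k₁/k₂)·C_A^0.5, so S₂/S₁ = (C_{A,2}/C_{A,1})^0.5.
= (2.76/4.83)^0.5 = (0.5714)^0.5 = 0.756.

0.756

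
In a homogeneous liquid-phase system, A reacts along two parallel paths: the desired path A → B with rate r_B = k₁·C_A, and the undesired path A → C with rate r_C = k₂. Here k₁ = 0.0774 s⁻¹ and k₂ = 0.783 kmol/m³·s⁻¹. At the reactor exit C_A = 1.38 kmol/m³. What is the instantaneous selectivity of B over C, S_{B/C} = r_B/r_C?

0.136

S_{B/C} = r_B/r_C = (k₁·C_A)/(k₂) = (k₁/k₂)·C_A.
= (0.0774×1.380) / (0.783) = 0.1068/0.7830 = 0.136.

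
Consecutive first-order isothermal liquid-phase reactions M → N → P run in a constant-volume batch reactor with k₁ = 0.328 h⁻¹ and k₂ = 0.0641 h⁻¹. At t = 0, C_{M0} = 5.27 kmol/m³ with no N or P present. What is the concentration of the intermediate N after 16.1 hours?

Solving the coupled first-order balances gives C_N(t) = [k₁/(k₂−k₁)]·C_{M0}·(e^(−k₁t) − e^(−k₂t)).
e^(−k₁t) = e^(−0.328×16.1) = e^(−5.281) = 0.005088; e^(−k₂t) = e^(−1.032) = 0.3563.
C_N = 0.328×5.27/(0.0641−0.328) × (0.005088−0.3563) = (-6.550)×(-0.3512) = 2.300 kmol/m³.

2.30 kmol/m³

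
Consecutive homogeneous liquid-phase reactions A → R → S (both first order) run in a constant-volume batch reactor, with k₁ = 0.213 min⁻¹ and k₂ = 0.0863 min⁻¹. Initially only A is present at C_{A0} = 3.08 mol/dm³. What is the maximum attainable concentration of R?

1.66 mol/dm³

Evaluating C_R at t_opt = ln(k₂/k₁)/(k₂−k₁) gives C_{R,max}/C_{A0} = (k₁/k₂)^[k₂/(k₂−k₁)].
= (0.213/0.0863)^(0.0863/(0.0863−0.213)) = (2.468)^(-0.6811) = 0.5404.
C_{R,max} = 0.5404×3.08 = 1.66 mol/dm³.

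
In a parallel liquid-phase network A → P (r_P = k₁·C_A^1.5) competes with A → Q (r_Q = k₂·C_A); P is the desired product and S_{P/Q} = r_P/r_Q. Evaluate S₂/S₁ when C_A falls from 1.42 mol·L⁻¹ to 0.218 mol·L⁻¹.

S_{P/Q} = (k₁/k₂)·C_A^0.5, so S₂/S₁ = (C_{A,2}/C_{A,1})^0.5.
= (0.218/1.42)^0.5 = (0.1535)^0.5 = 0.392.
Selectivity toward P falls as C_A falls — high-concentration operation is favoured.

0.392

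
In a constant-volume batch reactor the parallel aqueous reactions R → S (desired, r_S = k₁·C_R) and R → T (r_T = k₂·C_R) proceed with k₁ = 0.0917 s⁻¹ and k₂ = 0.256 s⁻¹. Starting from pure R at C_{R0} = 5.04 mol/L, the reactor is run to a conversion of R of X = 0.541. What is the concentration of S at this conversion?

C_R = C_{R0}(1−X) = 2.313 mol/L.
Both paths are first order in R, so the instantaneous fraction to S is constant: dC_S/d(−C_R) = k₁/(k₁+k₂) = 0.2637.
C_S = 0.2637·(C_{R0}−C_R) = 0.2637×2.727 = 0.719 mol/L.

0.719 mol/L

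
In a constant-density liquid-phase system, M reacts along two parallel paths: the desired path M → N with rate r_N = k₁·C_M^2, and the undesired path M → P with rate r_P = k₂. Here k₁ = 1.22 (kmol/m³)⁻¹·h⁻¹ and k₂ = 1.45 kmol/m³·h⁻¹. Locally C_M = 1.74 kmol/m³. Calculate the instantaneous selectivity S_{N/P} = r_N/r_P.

2.55

S_{N/P} = r_N/r_P = (k₁·C_M^2)/(k₂) = (k₁/k₂)·C_M^2.
= (1.22×1.740^2) / (1.45) = 3.694/1.450 = 2.55.
Since the desired path is higher order in M, keeping C_M high (PFR or concentrated feed) favours N.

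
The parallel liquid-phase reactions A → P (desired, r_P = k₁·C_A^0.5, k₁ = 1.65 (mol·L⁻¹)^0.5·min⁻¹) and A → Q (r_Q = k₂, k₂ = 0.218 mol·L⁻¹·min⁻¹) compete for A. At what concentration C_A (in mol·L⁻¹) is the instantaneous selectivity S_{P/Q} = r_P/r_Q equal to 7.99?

1.11 mol·L⁻¹

S_{P/Q} = (k₁/k₂)·C_A^0.5 ⇒ C_A = (S·k₂/k₁)^(2).
= (7.99×0.218/1.65)^(2) = (1.056)^(2) = 1.11 mol·L⁻¹.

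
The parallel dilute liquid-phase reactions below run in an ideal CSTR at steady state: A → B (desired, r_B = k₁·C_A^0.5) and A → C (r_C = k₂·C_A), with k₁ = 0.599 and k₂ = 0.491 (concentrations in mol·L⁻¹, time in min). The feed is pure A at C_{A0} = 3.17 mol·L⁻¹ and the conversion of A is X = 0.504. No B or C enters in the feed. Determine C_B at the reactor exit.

Exit C_A = C_{A0}(1−X) = 3.17×0.496 = 1.572 mol·L⁻¹.
In a CSTR the entire volume is at exit conditions, so r_B = 0.599×1.572^0.5 = 0.7511 and r_C = 0.491×1.572 = 0.7720.
Fraction of consumed A going to B: r_B/(r_B+r_C) = 0.4931.
C_B = 0.4931·C_{A0}·X = 0.4931×3.17×0.504 = 0.788 mol·L⁻¹.

0.788 mol·L⁻¹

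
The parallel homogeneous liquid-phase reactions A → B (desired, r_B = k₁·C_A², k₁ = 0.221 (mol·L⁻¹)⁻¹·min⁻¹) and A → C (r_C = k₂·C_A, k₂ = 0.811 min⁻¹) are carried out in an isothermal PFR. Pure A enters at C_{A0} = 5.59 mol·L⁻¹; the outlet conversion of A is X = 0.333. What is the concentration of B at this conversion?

1.04 mol·L⁻¹

C_A = C_{A0}(1−X) = 3.729 mol·L⁻¹.
Along a PFR/batch, dC_C/dC_A = −r_C/(r_B+r_C) = −k₂/(k₂+k₁·C_A).
Integrating from C_{A0} to C_A: C_C = (0.811/0.221)·ln[(0.811+0.221·5.59)/(0.811+0.221·3.73)] = 3.670·ln(2.046/1.635) = 0.8236 mol·L⁻¹.
Then C_B = (C_{A0}−C_A) − C_C = 1.861 − 0.8236 = 1.038 mol·L⁻¹.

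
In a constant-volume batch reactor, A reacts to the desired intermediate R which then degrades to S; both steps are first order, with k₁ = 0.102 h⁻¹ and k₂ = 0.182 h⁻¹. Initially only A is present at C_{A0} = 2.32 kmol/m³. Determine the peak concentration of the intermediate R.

Evaluating C_R at t_opt = ln(k₂/k₁)/(k₂−k₁) gives C_{R,max}/C_{A0} = (k₁/k₂)^[k₂/(k₂−k₁)].
= (0.102/0.182)^(0.182/(0.182−0.102)) = (0.5604)^(2.275) = 0.2679.
C_{R,max} = 0.2679×2.32 = 0.621 kmol/m³.

0.621 kmol/m³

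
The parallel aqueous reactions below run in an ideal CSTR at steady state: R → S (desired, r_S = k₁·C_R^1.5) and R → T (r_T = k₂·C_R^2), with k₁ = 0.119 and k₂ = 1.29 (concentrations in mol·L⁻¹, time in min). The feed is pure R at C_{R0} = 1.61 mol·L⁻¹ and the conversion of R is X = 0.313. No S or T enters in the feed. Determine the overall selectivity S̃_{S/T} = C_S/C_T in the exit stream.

Exit C_R = C_{R0}(1−X) = 1.61×0.687 = 1.106 mol·L⁻¹.
In a CSTR the entire volume is at exit conditions, so r_S = 0.119×1.106^1.5 = 0.1384 and r_T = 1.29×1.106^2 = 1.578.
Overall selectivity = C_S/C_T = r_Sτ/(r_Tτ) = r_S/r_T = 0.0877.

0.0877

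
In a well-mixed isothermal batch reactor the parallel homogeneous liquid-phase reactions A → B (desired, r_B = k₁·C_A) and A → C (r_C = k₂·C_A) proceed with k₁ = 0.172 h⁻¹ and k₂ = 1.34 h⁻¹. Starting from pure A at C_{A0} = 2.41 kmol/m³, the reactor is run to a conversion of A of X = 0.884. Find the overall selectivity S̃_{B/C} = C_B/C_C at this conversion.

0.128

C_A = C_{A0}(1−X) = 0.2796 kmol/m³.
Both paths are first order in A, so the instantaneous fraction to B is constant: dC_B/d(−C_A) = k₁/(k₁+k₂) = 0.1138.
C_B = 0.1138·(C_{A0}−C_A) = 0.1138×2.130 = 0.242 kmol/m³.
C_C = (C_{A0}−C_A)−C_B = 1.888 kmol/m³; S̃_{B/C} = 0.2424/1.888 = 0.128.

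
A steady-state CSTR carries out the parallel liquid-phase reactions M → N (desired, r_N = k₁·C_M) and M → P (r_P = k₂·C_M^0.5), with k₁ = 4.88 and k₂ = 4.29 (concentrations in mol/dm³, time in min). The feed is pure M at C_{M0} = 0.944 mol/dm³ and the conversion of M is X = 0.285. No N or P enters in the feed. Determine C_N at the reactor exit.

Exit C_M = C_{M0}(1−X) = 0.944×0.715 = 0.6750 mol/dm³.
In a CSTR the entire volume is at exit conditions, so r_N = 4.88×0.6750 = 3.294 and r_P = 4.29×0.6750^0.5 = 3.524.
Fraction of consumed M going to N: r_N/(r_N+r_P) = 0.4831.
C_N = 0.4831·C_{M0}·X = 0.4831×0.944×0.285 = 0.130 mol/dm³.

0.130 mol/dm³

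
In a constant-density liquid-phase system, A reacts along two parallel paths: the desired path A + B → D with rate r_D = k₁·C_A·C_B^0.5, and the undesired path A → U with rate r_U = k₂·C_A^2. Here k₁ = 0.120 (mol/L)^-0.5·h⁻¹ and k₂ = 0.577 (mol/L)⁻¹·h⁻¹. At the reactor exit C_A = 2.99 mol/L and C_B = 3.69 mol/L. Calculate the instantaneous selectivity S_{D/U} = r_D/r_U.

0.134

S_{D/U} = r_D/r_U = (k₁·C_A·C_B^0.5)/(k₂·C_A^2) = (k₁/k₂)·C_A⁻¹·C_B^0.5.
= (0.120×2.990×3.690^0.5) / (0.577×2.990^2) = 0.6892/5.158 = 0.134.
The undesired path is higher order in A, so low C_A (CSTR or dilute feed) favours D.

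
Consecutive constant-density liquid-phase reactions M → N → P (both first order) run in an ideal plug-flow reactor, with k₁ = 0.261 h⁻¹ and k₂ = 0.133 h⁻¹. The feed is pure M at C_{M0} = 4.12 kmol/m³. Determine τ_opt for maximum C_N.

Setting dC_N/dτ = 0 gives τ_opt = ln(k₂/k₁)/(k₂−k₁).
= ln(0.133/0.261)/(0.133−0.261) = ln(0.5096)/-0.1280 = -0.6742/-0.1280 = 5.27 h.

5.27 h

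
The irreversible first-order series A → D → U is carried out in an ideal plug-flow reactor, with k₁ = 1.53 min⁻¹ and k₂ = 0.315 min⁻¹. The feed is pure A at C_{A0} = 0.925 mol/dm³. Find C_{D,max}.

0.614 mol/dm³

For a first-order series the maximum intermediate yield is C_{D,max}/C_{A0} = (k₁/k₂)^[k₂/(k₂−k₁)].
= (1.53/0.315)^(0.315/(0.315−1.53)) = (4.857)^(-0.2593) = 0.6638.
C_{D,max} = 0.6638×0.925 = 0.614 mol/dm³.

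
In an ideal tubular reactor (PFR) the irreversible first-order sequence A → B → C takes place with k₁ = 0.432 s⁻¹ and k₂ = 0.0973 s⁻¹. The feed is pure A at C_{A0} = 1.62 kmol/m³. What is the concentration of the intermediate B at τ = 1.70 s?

0.769 kmol/m³

Solving the coupled first-order balances gives C_B(τ) = [k₁/(k₂−k₁)]·C_{A0}·(e^(−k₁τ) − e^(−k₂τ)).
e^(−k₁τ) = e^(−0.432×1.70) = e^(−0.7344) = 0.4798; e^(−k₂τ) = e^(−0.1654) = 0.8475.
C_B = 0.432×1.62/(0.0973−0.432) × (0.4798−0.8475) = (-2.091)×(-0.3678) = 0.7690 kmol/m³.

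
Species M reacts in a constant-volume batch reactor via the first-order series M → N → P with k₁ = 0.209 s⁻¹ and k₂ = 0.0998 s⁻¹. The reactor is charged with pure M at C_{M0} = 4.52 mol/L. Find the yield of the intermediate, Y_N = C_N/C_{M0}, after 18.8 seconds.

0.256

For first-order series with pure M initially, C_N(t) = k₁C_{M0}/(k₂−k₁)·(e^(−k₁t) − e^(−k₂t)).
e^(−k₁t) = e^(−0.209×18.8) = e^(−3.929) = 0.01966; e^(−k₂t) = e^(−1.876) = 0.1532.
C_N = 0.209×4.52/(0.0998−0.209) × (0.01966−0.1532) = (-8.651)×(-0.1335) = 1.155 mol/L.
Y_N = C_N/C_{M0} = 1.155/4.52 = 0.256.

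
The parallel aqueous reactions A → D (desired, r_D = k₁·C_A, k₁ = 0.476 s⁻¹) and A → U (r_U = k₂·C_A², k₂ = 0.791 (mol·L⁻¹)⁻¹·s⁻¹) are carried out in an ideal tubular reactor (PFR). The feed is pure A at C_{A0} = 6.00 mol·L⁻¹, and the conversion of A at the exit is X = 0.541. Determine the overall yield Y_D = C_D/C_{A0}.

C_A = C_{A0}(1−X) = 2.754 mol·L⁻¹.
Along a PFR/batch, dC_D/dC_A = −r_D/(r_D+r_U) = −k₁/(k₁+k₂·C_A).
Integrating from C_{A0} to C_A: C_D = (0.476/0.791)·ln[(0.476+0.791·6.00)/(0.476+0.791·2.75)] = 0.6018·ln(5.222/2.654) = 0.4072 mol·L⁻¹.
Y_D = C_D/C_{A0} = 0.4072/6.00 = 0.0679.

0.0679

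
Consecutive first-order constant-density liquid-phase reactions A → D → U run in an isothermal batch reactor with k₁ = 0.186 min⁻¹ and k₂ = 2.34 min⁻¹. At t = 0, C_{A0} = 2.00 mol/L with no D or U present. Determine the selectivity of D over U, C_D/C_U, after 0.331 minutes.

For first-order series with pure A initially, C_D(t) = k₁C_{A0}/(k₂−k₁)·(e^(−k₁t) − e^(−k₂t)).
e^(−k₁t) = e^(−0.186×0.331) = e^(−0.06157) = 0.9403; e^(−k₂t) = e^(−0.7745) = 0.4609.
C_D = 0.186×2.00/(2.34−0.186) × (0.9403−0.4609) = 0.1727×0.4794 = 0.08279 mol/L.
C_A = C_{A0}e^(−k₁t) = 1.881 mol/L, so C_U = C_{A0}−C_A−C_D = 0.03663 mol/L; C_D/C_U = 2.26.

2.26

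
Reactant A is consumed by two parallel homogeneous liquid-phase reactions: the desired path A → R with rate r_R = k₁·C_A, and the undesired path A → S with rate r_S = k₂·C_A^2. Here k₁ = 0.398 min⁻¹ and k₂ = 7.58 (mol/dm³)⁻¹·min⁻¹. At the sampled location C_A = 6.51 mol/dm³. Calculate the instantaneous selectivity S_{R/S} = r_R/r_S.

S_{R/S} = r_R/r_S = (k₁·C_A)/(k₂·C_A^2) = (k₁/k₂)·C_A⁻¹.
= (0.398×6.510) / (7.58×6.510^2) = 2.591/321.2 = 0.00807.

0.00807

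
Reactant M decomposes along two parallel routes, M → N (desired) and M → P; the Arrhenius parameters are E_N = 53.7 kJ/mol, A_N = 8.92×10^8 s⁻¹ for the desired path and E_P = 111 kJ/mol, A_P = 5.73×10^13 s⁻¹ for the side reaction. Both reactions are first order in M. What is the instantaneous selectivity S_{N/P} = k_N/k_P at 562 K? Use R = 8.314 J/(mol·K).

With equal orders, S_{N/P} = k_N/k_P = (A_N/A_P)·exp[(E_P−E_N)/(RT)].
(E_P−E_N)/(RT) = (111−53.7)×10³/(8.314×562) = 57300/4672 = 12.26.
k_N/k_P = (8.92×10^8/5.73×10^13)·exp(12.26) = 1.557×10^-5 × 2.118×10^5 = 3.30.

3.30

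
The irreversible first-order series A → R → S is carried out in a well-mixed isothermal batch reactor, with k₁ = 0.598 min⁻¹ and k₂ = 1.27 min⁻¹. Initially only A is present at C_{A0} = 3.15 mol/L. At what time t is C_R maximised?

1.12 min

The intermediate peaks when r₁ = r₂, i.e. k₁e^(−k₁t) = k₂e^(−k₂t), giving t_opt = ln(k₂/k₁)/(k₂−k₁).
= ln(1.27/0.598)/(1.27−0.598) = ln(2.124)/0.6720 = 0.7532/0.6720 = 1.12 min.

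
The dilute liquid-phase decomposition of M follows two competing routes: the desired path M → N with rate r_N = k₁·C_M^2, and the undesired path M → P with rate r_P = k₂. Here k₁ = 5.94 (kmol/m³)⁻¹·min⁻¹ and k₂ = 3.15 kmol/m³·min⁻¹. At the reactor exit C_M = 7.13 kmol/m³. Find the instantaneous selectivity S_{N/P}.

95.9

S_{N/P} = r_N/r_P = (k₁·C_M^2)/(k₂) = (k₁/k₂)·C_M^2.
= (5.94×7.130^2) / (3.15) = 302.0/3.150 = 95.9.
Since the desired path is higher order in M, keeping C_M high (PFR or concentrated feed) favours N.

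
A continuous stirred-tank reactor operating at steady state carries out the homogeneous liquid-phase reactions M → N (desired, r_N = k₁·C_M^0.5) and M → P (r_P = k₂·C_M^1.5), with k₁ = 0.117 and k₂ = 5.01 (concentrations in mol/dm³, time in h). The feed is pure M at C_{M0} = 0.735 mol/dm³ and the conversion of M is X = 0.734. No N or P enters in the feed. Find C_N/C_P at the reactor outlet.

Exit C_M = C_{M0}(1−X) = 0.735×0.266 = 0.1955 mol/dm³.
Rates in a CSTR are evaluated at the outlet concentration: r_N = 0.117×0.1955^0.5 = 0.05173, r_P = 5.01×0.1955^1.5 = 0.4331.
Overall selectivity = C_N/C_P = r_Nτ/(r_Pτ) = r_N/r_P = 0.119.

0.119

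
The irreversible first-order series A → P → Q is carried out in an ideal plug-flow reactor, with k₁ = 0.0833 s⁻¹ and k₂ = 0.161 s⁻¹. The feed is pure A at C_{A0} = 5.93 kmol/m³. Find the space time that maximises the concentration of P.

8.48 s

The intermediate peaks when r₁ = r₂, i.e. k₁e^(−k₁τ) = k₂e^(−k₂τ), giving τ_opt = ln(k₂/k₁)/(k₂−k₁).
= ln(0.161/0.0833)/(0.161−0.0833) = ln(1.933)/0.07770 = 0.6590/0.07770 = 8.48 s.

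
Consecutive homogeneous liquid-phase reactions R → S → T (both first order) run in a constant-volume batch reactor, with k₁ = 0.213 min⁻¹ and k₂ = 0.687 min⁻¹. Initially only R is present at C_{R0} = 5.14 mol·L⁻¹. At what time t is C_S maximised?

Setting dC_S/dt = 0 gives t_opt = ln(k₂/k₁)/(k₂−k₁).
= ln(0.687/0.213)/(0.687−0.213) = ln(3.225)/0.4740 = 1.171/0.4740 = 2.47 min.

2.47 min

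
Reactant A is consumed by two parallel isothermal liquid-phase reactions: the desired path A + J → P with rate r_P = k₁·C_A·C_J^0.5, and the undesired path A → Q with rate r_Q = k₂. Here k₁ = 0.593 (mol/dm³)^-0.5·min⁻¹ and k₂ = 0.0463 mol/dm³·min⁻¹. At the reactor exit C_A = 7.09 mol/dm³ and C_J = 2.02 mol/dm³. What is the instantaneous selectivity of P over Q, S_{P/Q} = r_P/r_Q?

129

S_{P/Q} = r_P/r_Q = (k₁·C_A·C_J^0.5)/(k₂) = (k₁/k₂)·C_A·C_J^0.5.
= (0.593×7.090×2.020^0.5) / (0.0463) = 5.976/0.04630 = 129.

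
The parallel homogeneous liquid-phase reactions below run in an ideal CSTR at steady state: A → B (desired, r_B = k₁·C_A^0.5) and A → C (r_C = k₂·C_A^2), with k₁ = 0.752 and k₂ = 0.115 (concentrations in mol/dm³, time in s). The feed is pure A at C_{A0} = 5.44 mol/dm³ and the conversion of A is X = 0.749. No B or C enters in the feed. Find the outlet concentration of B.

3.28 mol/dm³

Exit C_A = C_{A0}(1−X) = 5.44×0.251 = 1.365 mol/dm³.
Rates in a CSTR are evaluated at the outlet concentration: r_B = 0.752×1.365^0.5 = 0.8787, r_C = 0.115×1.365^2 = 0.2144.
Fraction of consumed A going to B: r_B/(r_B+r_C) = 0.8039.
C_B = 0.8039·C_{A0}·X = 0.8039×5.44×0.749 = 3.28 mol/dm³.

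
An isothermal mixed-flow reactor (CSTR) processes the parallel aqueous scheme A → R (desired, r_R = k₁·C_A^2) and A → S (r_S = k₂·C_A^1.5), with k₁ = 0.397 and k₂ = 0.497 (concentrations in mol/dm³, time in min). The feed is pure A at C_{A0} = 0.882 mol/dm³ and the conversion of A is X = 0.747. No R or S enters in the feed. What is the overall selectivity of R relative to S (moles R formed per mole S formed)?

Exit C_A = C_{A0}(1−X) = 0.882×0.253 = 0.2231 mol/dm³.
Rates in a CSTR are evaluated at the outlet concentration: r_R = 0.397×0.2231^2 = 0.01977, r_S = 0.497×0.2231^1.5 = 0.05239.
Overall selectivity = C_R/C_S = r_Rτ/(r_Sτ) = r_R/r_S = 0.377.

0.377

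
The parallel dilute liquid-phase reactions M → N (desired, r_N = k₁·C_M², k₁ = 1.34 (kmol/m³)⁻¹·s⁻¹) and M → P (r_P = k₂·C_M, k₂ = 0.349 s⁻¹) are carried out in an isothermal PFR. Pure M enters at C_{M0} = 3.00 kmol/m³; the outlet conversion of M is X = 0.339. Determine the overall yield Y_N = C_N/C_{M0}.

0.307

C_M = C_{M0}(1−X) = 1.983 kmol/m³.
Along a PFR/batch, dC_P/dC_M = −r_P/(r_N+r_P) = −k₂/(k₂+k₁·C_M).
Integrating from C_{M0} to C_M: C_P = (0.349/1.34)·ln[(0.349+1.34·3.00)/(0.349+1.34·1.98)] = 0.2604·ln(4.369/3.006) = 0.09737 kmol/m³.
Then C_N = (C_{M0}−C_M) − C_P = 1.017 − 0.09737 = 0.9196 kmol/m³.
Y_N = C_N/C_{M0} = 0.9196/3.00 = 0.307.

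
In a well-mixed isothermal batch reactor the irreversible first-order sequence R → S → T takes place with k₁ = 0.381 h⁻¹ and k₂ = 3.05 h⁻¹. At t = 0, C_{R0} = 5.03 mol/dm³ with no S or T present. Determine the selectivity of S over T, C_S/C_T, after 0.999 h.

Solving the coupled first-order balances gives C_S(t) = [k₁/(k₂−k₁)]·C_{R0}·(e^(−k₁t) − e^(−k₂t)).
e^(−k₁t) = e^(−0.381×0.999) = e^(−0.3806) = 0.6834; e^(−k₂t) = e^(−3.047) = 0.04750.
C_S = 0.381×5.03/(3.05−0.381) × (0.6834−0.04750) = 0.7180×0.6359 = 0.4566 mol/dm³.
C_R = C_{R0}e^(−k₁t) = 3.438 mol/dm³, so C_T = C_{R0}−C_R−C_S = 1.136 mol/dm³; C_S/C_T = 0.402.

0.402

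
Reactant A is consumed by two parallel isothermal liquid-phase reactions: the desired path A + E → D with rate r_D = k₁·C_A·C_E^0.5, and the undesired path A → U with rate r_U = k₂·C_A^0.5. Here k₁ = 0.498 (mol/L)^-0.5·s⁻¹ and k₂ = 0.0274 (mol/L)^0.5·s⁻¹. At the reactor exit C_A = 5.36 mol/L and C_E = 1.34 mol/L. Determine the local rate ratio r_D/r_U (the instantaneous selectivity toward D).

48.7

S_{D/U} = r_D/r_U = (k₁·C_A·C_E^0.5)/(k₂·C_A^0.5) = (k₁/k₂)·C_A^0.5·C_E^0.5.
= (0.498×5.360×1.340^0.5) / (0.0274×5.360^0.5) = 3.090/0.06344 = 48.7.
Since the desired path is higher order in A, keeping C_A high (PFR or concentrated feed) favours D.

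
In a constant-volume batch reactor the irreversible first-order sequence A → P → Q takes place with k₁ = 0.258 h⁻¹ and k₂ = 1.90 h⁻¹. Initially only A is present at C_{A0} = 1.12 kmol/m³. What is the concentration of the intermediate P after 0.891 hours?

0.107 kmol/m³

The intermediate concentration in a first-order A→B→C sequence is C_P = k₁C_{A0}(e^(−k₁t) − e^(−k₂t))/(k₂−k₁).
e^(−k₁t) = e^(−0.258×0.891) = e^(−0.2299) = 0.7946; e^(−k₂t) = e^(−1.693) = 0.1840.
C_P = 0.258×1.12/(1.90−0.258) × (0.7946−0.1840) = 0.1760×0.6106 = 0.1075 kmol/m³.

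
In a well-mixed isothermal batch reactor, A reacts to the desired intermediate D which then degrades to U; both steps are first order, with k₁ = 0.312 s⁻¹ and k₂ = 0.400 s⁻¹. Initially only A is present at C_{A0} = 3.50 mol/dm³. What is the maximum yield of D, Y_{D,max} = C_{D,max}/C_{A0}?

0.323

Evaluating C_D at t_opt = ln(k₂/k₁)/(k₂−k₁) gives C_{D,max}/C_{A0} = (k₁/k₂)^[k₂/(k₂−k₁)].
= (0.312/0.400)^(0.400/(0.400−0.312)) = (0.7800)^(4.545) = 0.3232.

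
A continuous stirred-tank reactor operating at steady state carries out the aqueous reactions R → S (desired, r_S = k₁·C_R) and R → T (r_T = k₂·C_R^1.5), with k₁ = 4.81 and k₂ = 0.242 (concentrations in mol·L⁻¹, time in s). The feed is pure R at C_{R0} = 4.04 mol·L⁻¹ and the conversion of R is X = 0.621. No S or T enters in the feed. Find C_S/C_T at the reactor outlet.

16.1

Exit C_R = C_{R0}(1−X) = 4.04×0.379 = 1.531 mol·L⁻¹.
In a CSTR the entire volume is at exit conditions, so r_S = 4.81×1.531 = 7.365 and r_T = 0.242×1.531^1.5 = 0.4585.
Overall selectivity = C_S/C_T = r_Sτ/(r_Tτ) = r_S/r_T = 16.1.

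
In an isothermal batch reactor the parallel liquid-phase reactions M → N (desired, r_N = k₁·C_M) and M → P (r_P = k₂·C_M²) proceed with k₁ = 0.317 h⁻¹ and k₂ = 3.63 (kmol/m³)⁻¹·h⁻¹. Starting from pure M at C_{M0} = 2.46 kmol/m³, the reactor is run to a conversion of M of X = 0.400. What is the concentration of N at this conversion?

0.0426 kmol/m³

C_M = C_{M0}(1−X) = 1.476 kmol/m³.
Along a PFR/batch, dC_N/dC_M = −r_N/(r_N+r_P) = −k₁/(k₁+k₂·C_M).
Integrating from C_{M0} to C_M: C_N = (0.317/3.63)·ln[(0.317+3.63·2.46)/(0.317+3.63·1.48)] = 0.08733·ln(9.247/5.675) = 0.04264 kmol/m³.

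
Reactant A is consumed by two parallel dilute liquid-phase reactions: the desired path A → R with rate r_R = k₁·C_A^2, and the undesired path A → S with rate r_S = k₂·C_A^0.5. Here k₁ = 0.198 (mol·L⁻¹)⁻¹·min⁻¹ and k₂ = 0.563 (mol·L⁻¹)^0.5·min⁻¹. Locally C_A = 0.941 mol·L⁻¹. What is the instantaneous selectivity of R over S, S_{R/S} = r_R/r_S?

S_{R/S} = r_R/r_S = (k₁·C_A^2)/(k₂·C_A^0.5) = (k₁/k₂)·C_A^1.5.
= (0.198×0.9410^2) / (0.563×0.9410^0.5) = 0.1753/0.5461 = 0.321.
Since the desired path is higher order in A, keeping C_A high (PFR or concentrated feed) favours R.

0.321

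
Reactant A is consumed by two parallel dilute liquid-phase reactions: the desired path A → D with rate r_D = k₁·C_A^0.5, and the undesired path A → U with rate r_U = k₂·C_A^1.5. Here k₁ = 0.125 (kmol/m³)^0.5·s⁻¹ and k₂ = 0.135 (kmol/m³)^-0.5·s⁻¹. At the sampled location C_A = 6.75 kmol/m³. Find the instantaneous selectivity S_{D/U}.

S_{D/U} = r_D/r_U = (k₁·C_A^0.5)/(k₂·C_A^1.5) = (k₁/k₂)·C_A⁻¹.
= (0.125×6.750^0.5) / (0.135×6.750^1.5) = 0.3248/2.367 = 0.137.
The undesired path is higher order in A, so low C_A (CSTR or dilute feed) favours D.

0.137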